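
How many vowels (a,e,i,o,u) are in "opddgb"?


Input: opddgb
Checking each character:
  'o' at position 0: vowel (running total: 1)
  'p' at position 1: consonant
  'd' at position 2: consonant
  'd' at position 3: consonant
  'g' at position 4: consonant
  'b' at position 5: consonant
Total vowels: 1

1


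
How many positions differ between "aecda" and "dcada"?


Comparing "aecda" and "dcada" position by position:
  Position 0: 'a' vs 'd' => DIFFER
  Position 1: 'e' vs 'c' => DIFFER
  Position 2: 'c' vs 'a' => DIFFER
  Position 3: 'd' vs 'd' => same
  Position 4: 'a' vs 'a' => same
Positions that differ: 3

3


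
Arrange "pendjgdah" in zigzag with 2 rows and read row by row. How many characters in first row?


Zigzag "pendjgdah" into 2 rows:
Placing characters:
  'p' => row 0
  'e' => row 1
  'n' => row 0
  'd' => row 1
  'j' => row 0
  'g' => row 1
  'd' => row 0
  'a' => row 1
  'h' => row 0
Rows:
  Row 0: "pnjdh"
  Row 1: "edga"
First row length: 5

5


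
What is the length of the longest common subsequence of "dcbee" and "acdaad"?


LCS of "dcbee" and "acdaad"
DP table:
           a    c    d    a    a    d
      0    0    0    0    0    0    0
  d   0    0    0    1    1    1    1
  c   0    0    1    1    1    1    1
  b   0    0    1    1    1    1    1
  e   0    0    1    1    1    1    1
  e   0    0    1    1    1    1    1
LCS length = dp[5][6] = 1

1


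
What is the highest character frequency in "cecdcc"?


Input: cecdcc
Character counts:
  'c': 4
  'd': 1
  'e': 1
Maximum frequency: 4

4


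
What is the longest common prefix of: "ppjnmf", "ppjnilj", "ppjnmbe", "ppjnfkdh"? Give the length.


Words: ppjnmf, ppjnilj, ppjnmbe, ppjnfkdh
  Position 0: all 'p' => match
  Position 1: all 'p' => match
  Position 2: all 'j' => match
  Position 3: all 'n' => match
  Position 4: ('m', 'i', 'm', 'f') => mismatch, stop
LCP = "ppjn" (length 4)

4


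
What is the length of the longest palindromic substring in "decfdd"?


Input: "decfdd"
Checking substrings for palindromes:
  [4:6] "dd" (len 2) => palindrome
Longest palindromic substring: "dd" with length 2

2


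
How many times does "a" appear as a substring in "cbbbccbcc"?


Searching for "a" in "cbbbccbcc"
Scanning each position:
  Position 0: "c" => no
  Position 1: "b" => no
  Position 2: "b" => no
  Position 3: "b" => no
  Position 4: "c" => no
  Position 5: "c" => no
  Position 6: "b" => no
  Position 7: "c" => no
  Position 8: "c" => no
Total occurrences: 0

0


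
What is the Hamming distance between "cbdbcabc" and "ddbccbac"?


Comparing "cbdbcabc" and "ddbccbac" position by position:
  Position 0: 'c' vs 'd' => differ
  Position 1: 'b' vs 'd' => differ
  Position 2: 'd' vs 'b' => differ
  Position 3: 'b' vs 'c' => differ
  Position 4: 'c' vs 'c' => same
  Position 5: 'a' vs 'b' => differ
  Position 6: 'b' vs 'a' => differ
  Position 7: 'c' vs 'c' => same
Total differences (Hamming distance): 6

6


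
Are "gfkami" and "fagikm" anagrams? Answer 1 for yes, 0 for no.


Strings: "gfkami", "fagikm"
Sorted first:  afgikm
Sorted second: afgikm
Sorted forms match => anagrams

1


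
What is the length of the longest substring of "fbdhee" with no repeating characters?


Input: "fbdhee"
Sliding window (track last position of each char):
  Position 0 ('f'): window [0,0] length 1 -- new best
  Position 1 ('b'): window [0,1] length 2 -- new best
  Position 2 ('d'): window [0,2] length 3 -- new best
  Position 3 ('h'): window [0,3] length 4 -- new best
  Position 4 ('e'): window [0,4] length 5 -- new best
  Position 5 ('e'): repeat (last at 4), move window start to 5
  Position 5 ('e'): window [5,5] length 1
Longest substring with no repeats: "fbdhe" with length 5

5


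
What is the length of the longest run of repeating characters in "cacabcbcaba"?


Input: "cacabcbcaba"
Scanning for longest run:
  Position 1 ('a'): new char, reset run to 1
  Position 2 ('c'): new char, reset run to 1
  Position 3 ('a'): new char, reset run to 1
  Position 4 ('b'): new char, reset run to 1
  Position 5 ('c'): new char, reset run to 1
  Position 6 ('b'): new char, reset run to 1
  Position 7 ('c'): new char, reset run to 1
  Position 8 ('a'): new char, reset run to 1
  Position 9 ('b'): new char, reset run to 1
  Position 10 ('a'): new char, reset run to 1
Longest run: 'c' with length 1

1


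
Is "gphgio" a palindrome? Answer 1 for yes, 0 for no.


Input: gphgio
Reversed: oighpg
  Compare pos 0 ('g') with pos 5 ('o'): MISMATCH
  Compare pos 1 ('p') with pos 4 ('i'): MISMATCH
  Compare pos 2 ('h') with pos 3 ('g'): MISMATCH
Result: not a palindrome

0


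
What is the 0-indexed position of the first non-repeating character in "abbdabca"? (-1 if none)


Input: abbdabca
Character frequencies:
  'a': 3
  'b': 3
  'c': 1
  'd': 1
Scanning left to right for freq == 1:
  Position 0 ('a'): freq=3, skip
  Position 1 ('b'): freq=3, skip
  Position 2 ('b'): freq=3, skip
  Position 3 ('d'): unique! => answer = 3

3


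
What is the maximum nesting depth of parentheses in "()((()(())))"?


Input: "()((()(())))"
Tracking depth:
  Position 0 '(': depth becomes 1
  Position 1 ')': depth becomes 0
  Position 2 '(': depth becomes 1
  Position 3 '(': depth becomes 2
  Position 4 '(': depth becomes 3
  Position 5 ')': depth becomes 2
  Position 6 '(': depth becomes 3
  Position 7 '(': depth becomes 4
  Position 8 ')': depth becomes 3
  Position 9 ')': depth becomes 2
  Position 10 ')': depth becomes 1
  Position 11 ')': depth becomes 0
Maximum depth reached: 4

4


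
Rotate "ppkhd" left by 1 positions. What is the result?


Input: "ppkhd", rotate left by 1
First 1 characters: "p"
Remaining characters: "pkhd"
Concatenate remaining + first: "pkhd" + "p" = "pkhdp"

pkhdp


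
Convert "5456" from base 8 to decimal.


Input: "5456" in base 8
Positional expansion:
  Digit '5' (value 5) x 8^3 = 2560
  Digit '4' (value 4) x 8^2 = 256
  Digit '5' (value 5) x 8^1 = 40
  Digit '6' (value 6) x 8^0 = 6
Sum = 2862

2862


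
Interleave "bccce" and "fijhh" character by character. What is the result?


Interleaving "bccce" and "fijhh":
  Position 0: 'b' from first, 'f' from second => "bf"
  Position 1: 'c' from first, 'i' from second => "ci"
  Position 2: 'c' from first, 'j' from second => "cj"
  Position 3: 'c' from first, 'h' from second => "ch"
  Position 4: 'e' from first, 'h' from second => "eh"
Result: bfcicjcheh

bfcicjcheh


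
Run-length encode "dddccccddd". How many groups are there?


Input: dddccccddd
Scanning for consecutive runs:
  Group 1: 'd' x 3 (positions 0-2)
  Group 2: 'c' x 4 (positions 3-6)
  Group 3: 'd' x 3 (positions 7-9)
Total groups: 3

3


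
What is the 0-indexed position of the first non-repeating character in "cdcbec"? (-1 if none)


Input: cdcbec
Character frequencies:
  'b': 1
  'c': 3
  'd': 1
  'e': 1
Scanning left to right for freq == 1:
  Position 0 ('c'): freq=3, skip
  Position 1 ('d'): unique! => answer = 1

1


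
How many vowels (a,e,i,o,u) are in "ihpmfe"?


Input: ihpmfe
Checking each character:
  'i' at position 0: vowel (running total: 1)
  'h' at position 1: consonant
  'p' at position 2: consonant
  'm' at position 3: consonant
  'f' at position 4: consonant
  'e' at position 5: vowel (running total: 2)
Total vowels: 2

2


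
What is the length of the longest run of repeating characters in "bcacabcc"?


Input: "bcacabcc"
Scanning for longest run:
  Position 1 ('c'): new char, reset run to 1
  Position 2 ('a'): new char, reset run to 1
  Position 3 ('c'): new char, reset run to 1
  Position 4 ('a'): new char, reset run to 1
  Position 5 ('b'): new char, reset run to 1
  Position 6 ('c'): new char, reset run to 1
  Position 7 ('c'): continues run of 'c', length=2
Longest run: 'c' with length 2

2


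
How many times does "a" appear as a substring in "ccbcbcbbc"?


Searching for "a" in "ccbcbcbbc"
Scanning each position:
  Position 0: "c" => no
  Position 1: "c" => no
  Position 2: "b" => no
  Position 3: "c" => no
  Position 4: "b" => no
  Position 5: "c" => no
  Position 6: "b" => no
  Position 7: "b" => no
  Position 8: "c" => no
Total occurrences: 0

0


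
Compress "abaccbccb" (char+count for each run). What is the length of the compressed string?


Input: abaccbccb
Runs:
  'a' x 1 => "a1"
  'b' x 1 => "b1"
  'a' x 1 => "a1"
  'c' x 2 => "c2"
  'b' x 1 => "b1"
  'c' x 2 => "c2"
  'b' x 1 => "b1"
Compressed: "a1b1a1c2b1c2b1"
Compressed length: 14

14


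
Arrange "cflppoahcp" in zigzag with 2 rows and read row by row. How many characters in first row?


Zigzag "cflppoahcp" into 2 rows:
Placing characters:
  'c' => row 0
  'f' => row 1
  'l' => row 0
  'p' => row 1
  'p' => row 0
  'o' => row 1
  'a' => row 0
  'h' => row 1
  'c' => row 0
  'p' => row 1
Rows:
  Row 0: "clpac"
  Row 1: "fpohp"
First row length: 5

5


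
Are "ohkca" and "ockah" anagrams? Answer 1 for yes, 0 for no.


Strings: "ohkca", "ockah"
Sorted first:  achko
Sorted second: achko
Sorted forms match => anagrams

1


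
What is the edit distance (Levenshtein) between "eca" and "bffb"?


Computing edit distance: "eca" -> "bffb"
DP table:
           b    f    f    b
      0    1    2    3    4
  e   1    1    2    3    4
  c   2    2    2    3    4
  a   3    3    3    3    4
Edit distance = dp[3][4] = 4

4


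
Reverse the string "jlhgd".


Input: jlhgd
Reading characters right to left:
  Position 4: 'd'
  Position 3: 'g'
  Position 2: 'h'
  Position 1: 'l'
  Position 0: 'j'
Reversed: dghlj

dghlj


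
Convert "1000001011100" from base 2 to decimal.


Input: "1000001011100" in base 2
Positional expansion:
  Digit '1' (value 1) x 2^12 = 4096
  Digit '0' (value 0) x 2^11 = 0
  Digit '0' (value 0) x 2^10 = 0
  Digit '0' (value 0) x 2^9 = 0
  Digit '0' (value 0) x 2^8 = 0
  Digit '0' (value 0) x 2^7 = 0
  Digit '1' (value 1) x 2^6 = 64
  Digit '0' (value 0) x 2^5 = 0
  Digit '1' (value 1) x 2^4 = 16
  Digit '1' (value 1) x 2^3 = 8
  Digit '1' (value 1) x 2^2 = 4
  Digit '0' (value 0) x 2^1 = 0
  Digit '0' (value 0) x 2^0 = 0
Sum = 4188

4188


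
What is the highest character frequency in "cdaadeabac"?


Input: cdaadeabac
Character counts:
  'a': 4
  'b': 1
  'c': 2
  'd': 2
  'e': 1
Maximum frequency: 4

4


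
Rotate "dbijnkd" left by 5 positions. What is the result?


Input: "dbijnkd", rotate left by 5
First 5 characters: "dbijn"
Remaining characters: "kd"
Concatenate remaining + first: "kd" + "dbijn" = "kddbijn"

kddbijn


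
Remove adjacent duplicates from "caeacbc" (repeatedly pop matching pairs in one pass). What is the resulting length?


Input: caeacbc
Stack-based adjacent duplicate removal:
  Read 'c': push. Stack: c
  Read 'a': push. Stack: ca
  Read 'e': push. Stack: cae
  Read 'a': push. Stack: caea
  Read 'c': push. Stack: caeac
  Read 'b': push. Stack: caeacb
  Read 'c': push. Stack: caeacbc
Final stack: "caeacbc" (length 7)

7


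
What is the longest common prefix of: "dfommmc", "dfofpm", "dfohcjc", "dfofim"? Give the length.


Words: dfommmc, dfofpm, dfohcjc, dfofim
  Position 0: all 'd' => match
  Position 1: all 'f' => match
  Position 2: all 'o' => match
  Position 3: ('m', 'f', 'h', 'f') => mismatch, stop
LCP = "dfo" (length 3)

3


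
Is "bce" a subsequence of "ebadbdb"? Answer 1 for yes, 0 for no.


Check if "bce" is a subsequence of "ebadbdb"
Greedy scan:
  Position 0 ('e'): no match needed
  Position 1 ('b'): matches sub[0] = 'b'
  Position 2 ('a'): no match needed
  Position 3 ('d'): no match needed
  Position 4 ('b'): no match needed
  Position 5 ('d'): no match needed
  Position 6 ('b'): no match needed
Only matched 1/3 characters => not a subsequence

0


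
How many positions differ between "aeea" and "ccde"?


Comparing "aeea" and "ccde" position by position:
  Position 0: 'a' vs 'c' => DIFFER
  Position 1: 'e' vs 'c' => DIFFER
  Position 2: 'e' vs 'd' => DIFFER
  Position 3: 'a' vs 'e' => DIFFER
Positions that differ: 4

4


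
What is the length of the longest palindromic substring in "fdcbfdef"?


Input: "fdcbfdef"
Checking substrings for palindromes:
  No multi-char palindromic substrings found
Longest palindromic substring: "f" with length 1

1


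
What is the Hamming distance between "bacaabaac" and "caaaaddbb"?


Comparing "bacaabaac" and "caaaaddbb" position by position:
  Position 0: 'b' vs 'c' => differ
  Position 1: 'a' vs 'a' => same
  Position 2: 'c' vs 'a' => differ
  Position 3: 'a' vs 'a' => same
  Position 4: 'a' vs 'a' => same
  Position 5: 'b' vs 'd' => differ
  Position 6: 'a' vs 'd' => differ
  Position 7: 'a' vs 'b' => differ
  Position 8: 'c' vs 'b' => differ
Total differences (Hamming distance): 6

6


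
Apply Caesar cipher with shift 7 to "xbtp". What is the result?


Caesar cipher: shift "xbtp" by 7
  'x' (pos 23) + 7 = pos 4 = 'e'
  'b' (pos 1) + 7 = pos 8 = 'i'
  't' (pos 19) + 7 = pos 0 = 'a'
  'p' (pos 15) + 7 = pos 22 = 'w'
Result: eiaw

eiaw


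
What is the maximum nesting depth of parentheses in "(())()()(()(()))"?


Input: "(())()()(()(()))"
Tracking depth:
  Position 0 '(': depth becomes 1
  Position 1 '(': depth becomes 2
  Position 2 ')': depth becomes 1
  Position 3 ')': depth becomes 0
  Position 4 '(': depth becomes 1
  Position 5 ')': depth becomes 0
  Position 6 '(': depth becomes 1
  Position 7 ')': depth becomes 0
  Position 8 '(': depth becomes 1
  Position 9 '(': depth becomes 2
  Position 10 ')': depth becomes 1
  Position 11 '(': depth becomes 2
  Position 12 '(': depth becomes 3
  Position 13 ')': depth becomes 2
  Position 14 ')': depth becomes 1
  Position 15 ')': depth becomes 0
Maximum depth reached: 3

3


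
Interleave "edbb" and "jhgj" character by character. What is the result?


Interleaving "edbb" and "jhgj":
  Position 0: 'e' from first, 'j' from second => "ej"
  Position 1: 'd' from first, 'h' from second => "dh"
  Position 2: 'b' from first, 'g' from second => "bg"
  Position 3: 'b' from first, 'j' from second => "bj"
Result: ejdhbgbj

ejdhbgbj


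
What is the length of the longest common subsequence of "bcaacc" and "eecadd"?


LCS of "bcaacc" and "eecadd"
DP table:
           e    e    c    a    d    d
      0    0    0    0    0    0    0
  b   0    0    0    0    0    0    0
  c   0    0    0    1    1    1    1
  a   0    0    0    1    2    2    2
  a   0    0    0    1    2    2    2
  c   0    0    0    1    2    2    2
  c   0    0    0    1    2    2    2
LCS length = dp[6][6] = 2

2


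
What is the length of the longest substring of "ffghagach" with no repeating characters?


Input: "ffghagach"
Sliding window (track last position of each char):
  Position 0 ('f'): window [0,0] length 1 -- new best
  Position 1 ('f'): repeat (last at 0), move window start to 1
  Position 1 ('f'): window [1,1] length 1
  Position 2 ('g'): window [1,2] length 2 -- new best
  Position 3 ('h'): window [1,3] length 3 -- new best
  Position 4 ('a'): window [1,4] length 4 -- new best
  Position 5 ('g'): repeat (last at 2), move window start to 3
  Position 5 ('g'): window [3,5] length 3
  Position 6 ('a'): repeat (last at 4), move window start to 5
  Position 6 ('a'): window [5,6] length 2
  Position 7 ('c'): window [5,7] length 3
  Position 8 ('h'): window [5,8] length 4
Longest substring with no repeats: "fgha" with length 4

4


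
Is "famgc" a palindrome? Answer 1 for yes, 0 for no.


Input: famgc
Reversed: cgmaf
  Compare pos 0 ('f') with pos 4 ('c'): MISMATCH
  Compare pos 1 ('a') with pos 3 ('g'): MISMATCH
Result: not a palindrome

0


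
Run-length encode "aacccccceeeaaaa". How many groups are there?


Input: aacccccceeeaaaa
Scanning for consecutive runs:
  Group 1: 'a' x 2 (positions 0-1)
  Group 2: 'c' x 6 (positions 2-7)
  Group 3: 'e' x 3 (positions 8-10)
  Group 4: 'a' x 4 (positions 11-14)
Total groups: 4

4


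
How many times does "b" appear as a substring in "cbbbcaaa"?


Searching for "b" in "cbbbcaaa"
Scanning each position:
  Position 0: "c" => no
  Position 1: "b" => MATCH
  Position 2: "b" => MATCH
  Position 3: "b" => MATCH
  Position 4: "c" => no
  Position 5: "a" => no
  Position 6: "a" => no
  Position 7: "a" => no
Total occurrences: 3

3


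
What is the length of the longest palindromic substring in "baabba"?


Input: "baabba"
Checking substrings for palindromes:
  [0:4] "baab" (len 4) => palindrome
  [2:6] "abba" (len 4) => palindrome
  [1:3] "aa" (len 2) => palindrome
  [3:5] "bb" (len 2) => palindrome
Longest palindromic substring: "baab" with length 4

4


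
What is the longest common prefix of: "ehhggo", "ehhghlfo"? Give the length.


Words: ehhggo, ehhghlfo
  Position 0: all 'e' => match
  Position 1: all 'h' => match
  Position 2: all 'h' => match
  Position 3: all 'g' => match
  Position 4: ('g', 'h') => mismatch, stop
LCP = "ehhg" (length 4)

4


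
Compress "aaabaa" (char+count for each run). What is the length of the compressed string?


Input: aaabaa
Runs:
  'a' x 3 => "a3"
  'b' x 1 => "b1"
  'a' x 2 => "a2"
Compressed: "a3b1a2"
Compressed length: 6

6


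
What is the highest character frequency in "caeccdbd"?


Input: caeccdbd
Character counts:
  'a': 1
  'b': 1
  'c': 3
  'd': 2
  'e': 1
Maximum frequency: 3

3


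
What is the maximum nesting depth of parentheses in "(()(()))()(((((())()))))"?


Input: "(()(()))()(((((())()))))"
Tracking depth:
  Position 0 '(': depth becomes 1
  Position 1 '(': depth becomes 2
  Position 2 ')': depth becomes 1
  Position 3 '(': depth becomes 2
  Position 4 '(': depth becomes 3
  Position 5 ')': depth becomes 2
  Position 6 ')': depth becomes 1
  Position 7 ')': depth becomes 0
  Position 8 '(': depth becomes 1
  Position 9 ')': depth becomes 0
  Position 10 '(': depth becomes 1
  Position 11 '(': depth becomes 2
  Position 12 '(': depth becomes 3
  Position 13 '(': depth becomes 4
  Position 14 '(': depth becomes 5
  Position 15 '(': depth becomes 6
  Position 16 ')': depth becomes 5
  Position 17 ')': depth becomes 4
  Position 18 '(': depth becomes 5
  Position 19 ')': depth becomes 4
  Position 20 ')': depth becomes 3
  Position 21 ')': depth becomes 2
  Position 22 ')': depth becomes 1
  Position 23 ')': depth becomes 0
Maximum depth reached: 6

6


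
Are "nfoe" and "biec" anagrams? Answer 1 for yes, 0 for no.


Strings: "nfoe", "biec"
Sorted first:  efno
Sorted second: bcei
Differ at position 0: 'e' vs 'b' => not anagrams

0


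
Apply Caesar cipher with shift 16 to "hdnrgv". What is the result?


Caesar cipher: shift "hdnrgv" by 16
  'h' (pos 7) + 16 = pos 23 = 'x'
  'd' (pos 3) + 16 = pos 19 = 't'
  'n' (pos 13) + 16 = pos 3 = 'd'
  'r' (pos 17) + 16 = pos 7 = 'h'
  'g' (pos 6) + 16 = pos 22 = 'w'
  'v' (pos 21) + 16 = pos 11 = 'l'
Result: xtdhwl

xtdhwl


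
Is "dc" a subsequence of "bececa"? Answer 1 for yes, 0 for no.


Check if "dc" is a subsequence of "bececa"
Greedy scan:
  Position 0 ('b'): no match needed
  Position 1 ('e'): no match needed
  Position 2 ('c'): no match needed
  Position 3 ('e'): no match needed
  Position 4 ('c'): no match needed
  Position 5 ('a'): no match needed
Only matched 0/2 characters => not a subsequence

0


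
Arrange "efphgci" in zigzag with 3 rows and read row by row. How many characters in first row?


Zigzag "efphgci" into 3 rows:
Placing characters:
  'e' => row 0
  'f' => row 1
  'p' => row 2
  'h' => row 1
  'g' => row 0
  'c' => row 1
  'i' => row 2
Rows:
  Row 0: "eg"
  Row 1: "fhc"
  Row 2: "pi"
First row length: 2

2


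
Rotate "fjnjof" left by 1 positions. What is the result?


Input: "fjnjof", rotate left by 1
First 1 characters: "f"
Remaining characters: "jnjof"
Concatenate remaining + first: "jnjof" + "f" = "jnjoff"

jnjoff


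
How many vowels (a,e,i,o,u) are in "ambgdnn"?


Input: ambgdnn
Checking each character:
  'a' at position 0: vowel (running total: 1)
  'm' at position 1: consonant
  'b' at position 2: consonant
  'g' at position 3: consonant
  'd' at position 4: consonant
  'n' at position 5: consonant
  'n' at position 6: consonant
Total vowels: 1

1


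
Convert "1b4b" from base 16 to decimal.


Input: "1b4b" in base 16
Positional expansion:
  Digit '1' (value 1) x 16^3 = 4096
  Digit 'b' (value 11) x 16^2 = 2816
  Digit '4' (value 4) x 16^1 = 64
  Digit 'b' (value 11) x 16^0 = 11
Sum = 6987

6987


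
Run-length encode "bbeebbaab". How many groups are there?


Input: bbeebbaab
Scanning for consecutive runs:
  Group 1: 'b' x 2 (positions 0-1)
  Group 2: 'e' x 2 (positions 2-3)
  Group 3: 'b' x 2 (positions 4-5)
  Group 4: 'a' x 2 (positions 6-7)
  Group 5: 'b' x 1 (positions 8-8)
Total groups: 5

5


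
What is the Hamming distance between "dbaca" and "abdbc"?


Comparing "dbaca" and "abdbc" position by position:
  Position 0: 'd' vs 'a' => differ
  Position 1: 'b' vs 'b' => same
  Position 2: 'a' vs 'd' => differ
  Position 3: 'c' vs 'b' => differ
  Position 4: 'a' vs 'c' => differ
Total differences (Hamming distance): 4

4


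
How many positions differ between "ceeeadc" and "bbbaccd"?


Comparing "ceeeadc" and "bbbaccd" position by position:
  Position 0: 'c' vs 'b' => DIFFER
  Position 1: 'e' vs 'b' => DIFFER
  Position 2: 'e' vs 'b' => DIFFER
  Position 3: 'e' vs 'a' => DIFFER
  Position 4: 'a' vs 'c' => DIFFER
  Position 5: 'd' vs 'c' => DIFFER
  Position 6: 'c' vs 'd' => DIFFER
Positions that differ: 7

7


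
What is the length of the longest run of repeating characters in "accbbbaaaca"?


Input: "accbbbaaaca"
Scanning for longest run:
  Position 1 ('c'): new char, reset run to 1
  Position 2 ('c'): continues run of 'c', length=2
  Position 3 ('b'): new char, reset run to 1
  Position 4 ('b'): continues run of 'b', length=2
  Position 5 ('b'): continues run of 'b', length=3
  Position 6 ('a'): new char, reset run to 1
  Position 7 ('a'): continues run of 'a', length=2
  Position 8 ('a'): continues run of 'a', length=3
  Position 9 ('c'): new char, reset run to 1
  Position 10 ('a'): new char, reset run to 1
Longest run: 'b' with length 3

3


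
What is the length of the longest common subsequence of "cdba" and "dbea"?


LCS of "cdba" and "dbea"
DP table:
           d    b    e    a
      0    0    0    0    0
  c   0    0    0    0    0
  d   0    1    1    1    1
  b   0    1    2    2    2
  a   0    1    2    2    3
LCS length = dp[4][4] = 3

3


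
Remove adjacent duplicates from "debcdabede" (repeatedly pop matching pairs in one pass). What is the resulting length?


Input: debcdabede
Stack-based adjacent duplicate removal:
  Read 'd': push. Stack: d
  Read 'e': push. Stack: de
  Read 'b': push. Stack: deb
  Read 'c': push. Stack: debc
  Read 'd': push. Stack: debcd
  Read 'a': push. Stack: debcda
  Read 'b': push. Stack: debcdab
  Read 'e': push. Stack: debcdabe
  Read 'd': push. Stack: debcdabed
  Read 'e': push. Stack: debcdabede
Final stack: "debcdabede" (length 10)

10


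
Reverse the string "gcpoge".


Input: gcpoge
Reading characters right to left:
  Position 5: 'e'
  Position 4: 'g'
  Position 3: 'o'
  Position 2: 'p'
  Position 1: 'c'
  Position 0: 'g'
Reversed: egopcg

egopcg


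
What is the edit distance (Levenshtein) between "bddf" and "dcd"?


Computing edit distance: "bddf" -> "dcd"
DP table:
           d    c    d
      0    1    2    3
  b   1    1    2    3
  d   2    1    2    2
  d   3    2    2    2
  f   4    3    3    3
Edit distance = dp[4][3] = 3

3


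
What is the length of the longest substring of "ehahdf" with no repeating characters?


Input: "ehahdf"
Sliding window (track last position of each char):
  Position 0 ('e'): window [0,0] length 1 -- new best
  Position 1 ('h'): window [0,1] length 2 -- new best
  Position 2 ('a'): window [0,2] length 3 -- new best
  Position 3 ('h'): repeat (last at 1), move window start to 2
  Position 3 ('h'): window [2,3] length 2
  Position 4 ('d'): window [2,4] length 3
  Position 5 ('f'): window [2,5] length 4 -- new best
Longest substring with no repeats: "ahdf" with length 4

4


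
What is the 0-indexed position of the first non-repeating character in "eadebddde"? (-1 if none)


Input: eadebddde
Character frequencies:
  'a': 1
  'b': 1
  'd': 4
  'e': 3
Scanning left to right for freq == 1:
  Position 0 ('e'): freq=3, skip
  Position 1 ('a'): unique! => answer = 1

1


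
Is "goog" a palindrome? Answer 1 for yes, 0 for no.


Input: goog
Reversed: goog
  Compare pos 0 ('g') with pos 3 ('g'): match
  Compare pos 1 ('o') with pos 2 ('o'): match
Result: palindrome

1


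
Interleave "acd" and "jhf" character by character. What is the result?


Interleaving "acd" and "jhf":
  Position 0: 'a' from first, 'j' from second => "aj"
  Position 1: 'c' from first, 'h' from second => "ch"
  Position 2: 'd' from first, 'f' from second => "df"
Result: ajchdf

ajchdf


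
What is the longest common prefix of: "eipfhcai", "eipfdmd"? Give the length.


Words: eipfhcai, eipfdmd
  Position 0: all 'e' => match
  Position 1: all 'i' => match
  Position 2: all 'p' => match
  Position 3: all 'f' => match
  Position 4: ('h', 'd') => mismatch, stop
LCP = "eipf" (length 4)

4


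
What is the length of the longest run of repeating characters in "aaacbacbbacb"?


Input: "aaacbacbbacb"
Scanning for longest run:
  Position 1 ('a'): continues run of 'a', length=2
  Position 2 ('a'): continues run of 'a', length=3
  Position 3 ('c'): new char, reset run to 1
  Position 4 ('b'): new char, reset run to 1
  Position 5 ('a'): new char, reset run to 1
  Position 6 ('c'): new char, reset run to 1
  Position 7 ('b'): new char, reset run to 1
  Position 8 ('b'): continues run of 'b', length=2
  Position 9 ('a'): new char, reset run to 1
  Position 10 ('c'): new char, reset run to 1
  Position 11 ('b'): new char, reset run to 1
Longest run: 'a' with length 3

3


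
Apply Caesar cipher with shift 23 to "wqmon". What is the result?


Caesar cipher: shift "wqmon" by 23
  'w' (pos 22) + 23 = pos 19 = 't'
  'q' (pos 16) + 23 = pos 13 = 'n'
  'm' (pos 12) + 23 = pos 9 = 'j'
  'o' (pos 14) + 23 = pos 11 = 'l'
  'n' (pos 13) + 23 = pos 10 = 'k'
Result: tnjlk

tnjlk


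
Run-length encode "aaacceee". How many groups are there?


Input: aaacceee
Scanning for consecutive runs:
  Group 1: 'a' x 3 (positions 0-2)
  Group 2: 'c' x 2 (positions 3-4)
  Group 3: 'e' x 3 (positions 5-7)
Total groups: 3

3


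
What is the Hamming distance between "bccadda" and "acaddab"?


Comparing "bccadda" and "acaddab" position by position:
  Position 0: 'b' vs 'a' => differ
  Position 1: 'c' vs 'c' => same
  Position 2: 'c' vs 'a' => differ
  Position 3: 'a' vs 'd' => differ
  Position 4: 'd' vs 'd' => same
  Position 5: 'd' vs 'a' => differ
  Position 6: 'a' vs 'b' => differ
Total differences (Hamming distance): 5

5


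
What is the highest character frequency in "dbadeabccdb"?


Input: dbadeabccdb
Character counts:
  'a': 2
  'b': 3
  'c': 2
  'd': 3
  'e': 1
Maximum frequency: 3

3


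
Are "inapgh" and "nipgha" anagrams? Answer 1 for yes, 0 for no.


Strings: "inapgh", "nipgha"
Sorted first:  aghinp
Sorted second: aghinp
Sorted forms match => anagrams

1


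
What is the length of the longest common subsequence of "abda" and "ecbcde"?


LCS of "abda" and "ecbcde"
DP table:
           e    c    b    c    d    e
      0    0    0    0    0    0    0
  a   0    0    0    0    0    0    0
  b   0    0    0    1    1    1    1
  d   0    0    0    1    1    2    2
  a   0    0    0    1    1    2    2
LCS length = dp[4][6] = 2

2


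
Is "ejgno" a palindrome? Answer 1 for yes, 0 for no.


Input: ejgno
Reversed: ongje
  Compare pos 0 ('e') with pos 4 ('o'): MISMATCH
  Compare pos 1 ('j') with pos 3 ('n'): MISMATCH
Result: not a palindrome

0


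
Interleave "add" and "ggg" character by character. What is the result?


Interleaving "add" and "ggg":
  Position 0: 'a' from first, 'g' from second => "ag"
  Position 1: 'd' from first, 'g' from second => "dg"
  Position 2: 'd' from first, 'g' from second => "dg"
Result: agdgdg

agdgdg


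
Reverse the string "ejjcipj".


Input: ejjcipj
Reading characters right to left:
  Position 6: 'j'
  Position 5: 'p'
  Position 4: 'i'
  Position 3: 'c'
  Position 2: 'j'
  Position 1: 'j'
  Position 0: 'e'
Reversed: jpicjje

jpicjje


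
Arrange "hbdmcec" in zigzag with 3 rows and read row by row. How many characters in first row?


Zigzag "hbdmcec" into 3 rows:
Placing characters:
  'h' => row 0
  'b' => row 1
  'd' => row 2
  'm' => row 1
  'c' => row 0
  'e' => row 1
  'c' => row 2
Rows:
  Row 0: "hc"
  Row 1: "bme"
  Row 2: "dc"
First row length: 2

2


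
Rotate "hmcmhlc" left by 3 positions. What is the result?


Input: "hmcmhlc", rotate left by 3
First 3 characters: "hmc"
Remaining characters: "mhlc"
Concatenate remaining + first: "mhlc" + "hmc" = "mhlchmc"

mhlchmc


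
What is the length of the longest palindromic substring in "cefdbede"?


Input: "cefdbede"
Checking substrings for palindromes:
  [5:8] "ede" (len 3) => palindrome
Longest palindromic substring: "ede" with length 3

3


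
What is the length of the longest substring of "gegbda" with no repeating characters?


Input: "gegbda"
Sliding window (track last position of each char):
  Position 0 ('g'): window [0,0] length 1 -- new best
  Position 1 ('e'): window [0,1] length 2 -- new best
  Position 2 ('g'): repeat (last at 0), move window start to 1
  Position 2 ('g'): window [1,2] length 2
  Position 3 ('b'): window [1,3] length 3 -- new best
  Position 4 ('d'): window [1,4] length 4 -- new best
  Position 5 ('a'): window [1,5] length 5 -- new best
Longest substring with no repeats: "egbda" with length 5

5


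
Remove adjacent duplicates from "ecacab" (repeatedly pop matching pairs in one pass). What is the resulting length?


Input: ecacab
Stack-based adjacent duplicate removal:
  Read 'e': push. Stack: e
  Read 'c': push. Stack: ec
  Read 'a': push. Stack: eca
  Read 'c': push. Stack: ecac
  Read 'a': push. Stack: ecaca
  Read 'b': push. Stack: ecacab
Final stack: "ecacab" (length 6)

6


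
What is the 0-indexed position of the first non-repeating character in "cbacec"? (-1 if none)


Input: cbacec
Character frequencies:
  'a': 1
  'b': 1
  'c': 3
  'e': 1
Scanning left to right for freq == 1:
  Position 0 ('c'): freq=3, skip
  Position 1 ('b'): unique! => answer = 1

1


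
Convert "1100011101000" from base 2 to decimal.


Input: "1100011101000" in base 2
Positional expansion:
  Digit '1' (value 1) x 2^12 = 4096
  Digit '1' (value 1) x 2^11 = 2048
  Digit '0' (value 0) x 2^10 = 0
  Digit '0' (value 0) x 2^9 = 0
  Digit '0' (value 0) x 2^8 = 0
  Digit '1' (value 1) x 2^7 = 128
  Digit '1' (value 1) x 2^6 = 64
  Digit '1' (value 1) x 2^5 = 32
  Digit '0' (value 0) x 2^4 = 0
  Digit '1' (value 1) x 2^3 = 8
  Digit '0' (value 0) x 2^2 = 0
  Digit '0' (value 0) x 2^1 = 0
  Digit '0' (value 0) x 2^0 = 0
Sum = 6376

6376


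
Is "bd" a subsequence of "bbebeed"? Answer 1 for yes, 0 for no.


Check if "bd" is a subsequence of "bbebeed"
Greedy scan:
  Position 0 ('b'): matches sub[0] = 'b'
  Position 1 ('b'): no match needed
  Position 2 ('e'): no match needed
  Position 3 ('b'): no match needed
  Position 4 ('e'): no match needed
  Position 5 ('e'): no match needed
  Position 6 ('d'): matches sub[1] = 'd'
All 2 characters matched => is a subsequence

1


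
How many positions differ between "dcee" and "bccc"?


Comparing "dcee" and "bccc" position by position:
  Position 0: 'd' vs 'b' => DIFFER
  Position 1: 'c' vs 'c' => same
  Position 2: 'e' vs 'c' => DIFFER
  Position 3: 'e' vs 'c' => DIFFER
Positions that differ: 3

3


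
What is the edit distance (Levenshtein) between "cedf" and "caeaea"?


Computing edit distance: "cedf" -> "caeaea"
DP table:
           c    a    e    a    e    a
      0    1    2    3    4    5    6
  c   1    0    1    2    3    4    5
  e   2    1    1    1    2    3    4
  d   3    2    2    2    2    3    4
  f   4    3    3    3    3    3    4
Edit distance = dp[4][6] = 4

4


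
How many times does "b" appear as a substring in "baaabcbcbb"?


Searching for "b" in "baaabcbcbb"
Scanning each position:
  Position 0: "b" => MATCH
  Position 1: "a" => no
  Position 2: "a" => no
  Position 3: "a" => no
  Position 4: "b" => MATCH
  Position 5: "c" => no
  Position 6: "b" => MATCH
  Position 7: "c" => no
  Position 8: "b" => MATCH
  Position 9: "b" => MATCH
Total occurrences: 5

5


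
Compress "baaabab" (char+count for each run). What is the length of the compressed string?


Input: baaabab
Runs:
  'b' x 1 => "b1"
  'a' x 3 => "a3"
  'b' x 1 => "b1"
  'a' x 1 => "a1"
  'b' x 1 => "b1"
Compressed: "b1a3b1a1b1"
Compressed length: 10

10


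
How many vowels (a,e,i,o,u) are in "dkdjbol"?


Input: dkdjbol
Checking each character:
  'd' at position 0: consonant
  'k' at position 1: consonant
  'd' at position 2: consonant
  'j' at position 3: consonant
  'b' at position 4: consonant
  'o' at position 5: vowel (running total: 1)
  'l' at position 6: consonant
Total vowels: 1

1


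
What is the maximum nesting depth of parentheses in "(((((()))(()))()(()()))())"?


Input: "(((((()))(()))()(()()))())"
Tracking depth:
  Position 0 '(': depth becomes 1
  Position 1 '(': depth becomes 2
  Position 2 '(': depth becomes 3
  Position 3 '(': depth becomes 4
  Position 4 '(': depth becomes 5
  Position 5 '(': depth becomes 6
  Position 6 ')': depth becomes 5
  Position 7 ')': depth becomes 4
  Position 8 ')': depth becomes 3
  Position 9 '(': depth becomes 4
  Position 10 '(': depth becomes 5
  Position 11 ')': depth becomes 4
  Position 12 ')': depth becomes 3
  Position 13 ')': depth becomes 2
  Position 14 '(': depth becomes 3
  Position 15 ')': depth becomes 2
  Position 16 '(': depth becomes 3
  Position 17 '(': depth becomes 4
  Position 18 ')': depth becomes 3
  Position 19 '(': depth becomes 4
  Position 20 ')': depth becomes 3
  Position 21 ')': depth becomes 2
  Position 22 ')': depth becomes 1
  Position 23 '(': depth becomes 2
  Position 24 ')': depth becomes 1
  Position 25 ')': depth becomes 0
Maximum depth reached: 6

6


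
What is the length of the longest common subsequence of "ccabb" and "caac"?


LCS of "ccabb" and "caac"
DP table:
           c    a    a    c
      0    0    0    0    0
  c   0    1    1    1    1
  c   0    1    1    1    2
  a   0    1    2    2    2
  b   0    1    2    2    2
  b   0    1    2    2    2
LCS length = dp[5][4] = 2

2


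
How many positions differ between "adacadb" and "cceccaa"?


Comparing "adacadb" and "cceccaa" position by position:
  Position 0: 'a' vs 'c' => DIFFER
  Position 1: 'd' vs 'c' => DIFFER
  Position 2: 'a' vs 'e' => DIFFER
  Position 3: 'c' vs 'c' => same
  Position 4: 'a' vs 'c' => DIFFER
  Position 5: 'd' vs 'a' => DIFFER
  Position 6: 'b' vs 'a' => DIFFER
Positions that differ: 6

6


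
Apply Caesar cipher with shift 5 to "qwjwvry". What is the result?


Caesar cipher: shift "qwjwvry" by 5
  'q' (pos 16) + 5 = pos 21 = 'v'
  'w' (pos 22) + 5 = pos 1 = 'b'
  'j' (pos 9) + 5 = pos 14 = 'o'
  'w' (pos 22) + 5 = pos 1 = 'b'
  'v' (pos 21) + 5 = pos 0 = 'a'
  'r' (pos 17) + 5 = pos 22 = 'w'
  'y' (pos 24) + 5 = pos 3 = 'd'
Result: vbobawd

vbobawd


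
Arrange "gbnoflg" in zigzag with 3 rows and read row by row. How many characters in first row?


Zigzag "gbnoflg" into 3 rows:
Placing characters:
  'g' => row 0
  'b' => row 1
  'n' => row 2
  'o' => row 1
  'f' => row 0
  'l' => row 1
  'g' => row 2
Rows:
  Row 0: "gf"
  Row 1: "bol"
  Row 2: "ng"
First row length: 2

2


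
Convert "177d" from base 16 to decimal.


Input: "177d" in base 16
Positional expansion:
  Digit '1' (value 1) x 16^3 = 4096
  Digit '7' (value 7) x 16^2 = 1792
  Digit '7' (value 7) x 16^1 = 112
  Digit 'd' (value 13) x 16^0 = 13
Sum = 6013

6013


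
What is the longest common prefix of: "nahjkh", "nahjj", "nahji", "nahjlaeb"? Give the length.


Words: nahjkh, nahjj, nahji, nahjlaeb
  Position 0: all 'n' => match
  Position 1: all 'a' => match
  Position 2: all 'h' => match
  Position 3: all 'j' => match
  Position 4: ('k', 'j', 'i', 'l') => mismatch, stop
LCP = "nahj" (length 4)

4


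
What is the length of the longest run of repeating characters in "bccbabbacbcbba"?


Input: "bccbabbacbcbba"
Scanning for longest run:
  Position 1 ('c'): new char, reset run to 1
  Position 2 ('c'): continues run of 'c', length=2
  Position 3 ('b'): new char, reset run to 1
  Position 4 ('a'): new char, reset run to 1
  Position 5 ('b'): new char, reset run to 1
  Position 6 ('b'): continues run of 'b', length=2
  Position 7 ('a'): new char, reset run to 1
  Position 8 ('c'): new char, reset run to 1
  Position 9 ('b'): new char, reset run to 1
  Position 10 ('c'): new char, reset run to 1
  Position 11 ('b'): new char, reset run to 1
  Position 12 ('b'): continues run of 'b', length=2
  Position 13 ('a'): new char, reset run to 1
Longest run: 'c' with length 2

2


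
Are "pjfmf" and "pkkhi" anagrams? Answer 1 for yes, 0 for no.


Strings: "pjfmf", "pkkhi"
Sorted first:  ffjmp
Sorted second: hikkp
Differ at position 0: 'f' vs 'h' => not anagrams

0


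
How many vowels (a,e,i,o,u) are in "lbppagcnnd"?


Input: lbppagcnnd
Checking each character:
  'l' at position 0: consonant
  'b' at position 1: consonant
  'p' at position 2: consonant
  'p' at position 3: consonant
  'a' at position 4: vowel (running total: 1)
  'g' at position 5: consonant
  'c' at position 6: consonant
  'n' at position 7: consonant
  'n' at position 8: consonant
  'd' at position 9: consonant
Total vowels: 1

1


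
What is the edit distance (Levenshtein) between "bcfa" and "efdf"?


Computing edit distance: "bcfa" -> "efdf"
DP table:
           e    f    d    f
      0    1    2    3    4
  b   1    1    2    3    4
  c   2    2    2    3    4
  f   3    3    2    3    3
  a   4    4    3    3    4
Edit distance = dp[4][4] = 4

4


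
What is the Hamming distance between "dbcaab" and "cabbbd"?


Comparing "dbcaab" and "cabbbd" position by position:
  Position 0: 'd' vs 'c' => differ
  Position 1: 'b' vs 'a' => differ
  Position 2: 'c' vs 'b' => differ
  Position 3: 'a' vs 'b' => differ
  Position 4: 'a' vs 'b' => differ
  Position 5: 'b' vs 'd' => differ
Total differences (Hamming distance): 6

6


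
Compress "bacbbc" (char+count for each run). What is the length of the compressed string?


Input: bacbbc
Runs:
  'b' x 1 => "b1"
  'a' x 1 => "a1"
  'c' x 1 => "c1"
  'b' x 2 => "b2"
  'c' x 1 => "c1"
Compressed: "b1a1c1b2c1"
Compressed length: 10

10


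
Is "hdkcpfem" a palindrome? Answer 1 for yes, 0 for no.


Input: hdkcpfem
Reversed: mefpckdh
  Compare pos 0 ('h') with pos 7 ('m'): MISMATCH
  Compare pos 1 ('d') with pos 6 ('e'): MISMATCH
  Compare pos 2 ('k') with pos 5 ('f'): MISMATCH
  Compare pos 3 ('c') with pos 4 ('p'): MISMATCH
Result: not a palindrome

0


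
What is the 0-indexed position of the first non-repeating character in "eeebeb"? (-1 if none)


Input: eeebeb
Character frequencies:
  'b': 2
  'e': 4
Scanning left to right for freq == 1:
  Position 0 ('e'): freq=4, skip
  Position 1 ('e'): freq=4, skip
  Position 2 ('e'): freq=4, skip
  Position 3 ('b'): freq=2, skip
  Position 4 ('e'): freq=4, skip
  Position 5 ('b'): freq=2, skip
  No unique character found => answer = -1

-1


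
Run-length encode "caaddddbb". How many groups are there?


Input: caaddddbb
Scanning for consecutive runs:
  Group 1: 'c' x 1 (positions 0-0)
  Group 2: 'a' x 2 (positions 1-2)
  Group 3: 'd' x 4 (positions 3-6)
  Group 4: 'b' x 2 (positions 7-8)
Total groups: 4

4


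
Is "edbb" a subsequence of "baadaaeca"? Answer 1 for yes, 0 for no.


Check if "edbb" is a subsequence of "baadaaeca"
Greedy scan:
  Position 0 ('b'): no match needed
  Position 1 ('a'): no match needed
  Position 2 ('a'): no match needed
  Position 3 ('d'): no match needed
  Position 4 ('a'): no match needed
  Position 5 ('a'): no match needed
  Position 6 ('e'): matches sub[0] = 'e'
  Position 7 ('c'): no match needed
  Position 8 ('a'): no match needed
Only matched 1/4 characters => not a subsequence

0
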